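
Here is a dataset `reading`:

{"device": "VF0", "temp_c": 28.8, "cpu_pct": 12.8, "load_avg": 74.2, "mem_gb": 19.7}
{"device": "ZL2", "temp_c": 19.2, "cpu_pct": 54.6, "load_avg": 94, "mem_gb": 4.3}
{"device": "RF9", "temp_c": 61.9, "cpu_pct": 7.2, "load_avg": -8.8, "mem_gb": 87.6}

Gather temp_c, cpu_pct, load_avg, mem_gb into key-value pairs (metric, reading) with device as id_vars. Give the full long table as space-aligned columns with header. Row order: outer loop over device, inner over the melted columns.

Each (device, column) pair becomes one row: 3 × 4 = 12 rows.
For example, (VF0, temp_c) → reading=28.8.

device  metric    reading
VF0     temp_c    28.8   
VF0     cpu_pct   12.8   
VF0     load_avg  74.2   
VF0     mem_gb    19.7   
ZL2     temp_c    19.2   
ZL2     cpu_pct   54.6   
ZL2     load_avg  94     
ZL2     mem_gb    4.3    
RF9     temp_c    61.9   
RF9     cpu_pct   7.2    
RF9     load_avg  -8.8   
RF9     mem_gb    87.6   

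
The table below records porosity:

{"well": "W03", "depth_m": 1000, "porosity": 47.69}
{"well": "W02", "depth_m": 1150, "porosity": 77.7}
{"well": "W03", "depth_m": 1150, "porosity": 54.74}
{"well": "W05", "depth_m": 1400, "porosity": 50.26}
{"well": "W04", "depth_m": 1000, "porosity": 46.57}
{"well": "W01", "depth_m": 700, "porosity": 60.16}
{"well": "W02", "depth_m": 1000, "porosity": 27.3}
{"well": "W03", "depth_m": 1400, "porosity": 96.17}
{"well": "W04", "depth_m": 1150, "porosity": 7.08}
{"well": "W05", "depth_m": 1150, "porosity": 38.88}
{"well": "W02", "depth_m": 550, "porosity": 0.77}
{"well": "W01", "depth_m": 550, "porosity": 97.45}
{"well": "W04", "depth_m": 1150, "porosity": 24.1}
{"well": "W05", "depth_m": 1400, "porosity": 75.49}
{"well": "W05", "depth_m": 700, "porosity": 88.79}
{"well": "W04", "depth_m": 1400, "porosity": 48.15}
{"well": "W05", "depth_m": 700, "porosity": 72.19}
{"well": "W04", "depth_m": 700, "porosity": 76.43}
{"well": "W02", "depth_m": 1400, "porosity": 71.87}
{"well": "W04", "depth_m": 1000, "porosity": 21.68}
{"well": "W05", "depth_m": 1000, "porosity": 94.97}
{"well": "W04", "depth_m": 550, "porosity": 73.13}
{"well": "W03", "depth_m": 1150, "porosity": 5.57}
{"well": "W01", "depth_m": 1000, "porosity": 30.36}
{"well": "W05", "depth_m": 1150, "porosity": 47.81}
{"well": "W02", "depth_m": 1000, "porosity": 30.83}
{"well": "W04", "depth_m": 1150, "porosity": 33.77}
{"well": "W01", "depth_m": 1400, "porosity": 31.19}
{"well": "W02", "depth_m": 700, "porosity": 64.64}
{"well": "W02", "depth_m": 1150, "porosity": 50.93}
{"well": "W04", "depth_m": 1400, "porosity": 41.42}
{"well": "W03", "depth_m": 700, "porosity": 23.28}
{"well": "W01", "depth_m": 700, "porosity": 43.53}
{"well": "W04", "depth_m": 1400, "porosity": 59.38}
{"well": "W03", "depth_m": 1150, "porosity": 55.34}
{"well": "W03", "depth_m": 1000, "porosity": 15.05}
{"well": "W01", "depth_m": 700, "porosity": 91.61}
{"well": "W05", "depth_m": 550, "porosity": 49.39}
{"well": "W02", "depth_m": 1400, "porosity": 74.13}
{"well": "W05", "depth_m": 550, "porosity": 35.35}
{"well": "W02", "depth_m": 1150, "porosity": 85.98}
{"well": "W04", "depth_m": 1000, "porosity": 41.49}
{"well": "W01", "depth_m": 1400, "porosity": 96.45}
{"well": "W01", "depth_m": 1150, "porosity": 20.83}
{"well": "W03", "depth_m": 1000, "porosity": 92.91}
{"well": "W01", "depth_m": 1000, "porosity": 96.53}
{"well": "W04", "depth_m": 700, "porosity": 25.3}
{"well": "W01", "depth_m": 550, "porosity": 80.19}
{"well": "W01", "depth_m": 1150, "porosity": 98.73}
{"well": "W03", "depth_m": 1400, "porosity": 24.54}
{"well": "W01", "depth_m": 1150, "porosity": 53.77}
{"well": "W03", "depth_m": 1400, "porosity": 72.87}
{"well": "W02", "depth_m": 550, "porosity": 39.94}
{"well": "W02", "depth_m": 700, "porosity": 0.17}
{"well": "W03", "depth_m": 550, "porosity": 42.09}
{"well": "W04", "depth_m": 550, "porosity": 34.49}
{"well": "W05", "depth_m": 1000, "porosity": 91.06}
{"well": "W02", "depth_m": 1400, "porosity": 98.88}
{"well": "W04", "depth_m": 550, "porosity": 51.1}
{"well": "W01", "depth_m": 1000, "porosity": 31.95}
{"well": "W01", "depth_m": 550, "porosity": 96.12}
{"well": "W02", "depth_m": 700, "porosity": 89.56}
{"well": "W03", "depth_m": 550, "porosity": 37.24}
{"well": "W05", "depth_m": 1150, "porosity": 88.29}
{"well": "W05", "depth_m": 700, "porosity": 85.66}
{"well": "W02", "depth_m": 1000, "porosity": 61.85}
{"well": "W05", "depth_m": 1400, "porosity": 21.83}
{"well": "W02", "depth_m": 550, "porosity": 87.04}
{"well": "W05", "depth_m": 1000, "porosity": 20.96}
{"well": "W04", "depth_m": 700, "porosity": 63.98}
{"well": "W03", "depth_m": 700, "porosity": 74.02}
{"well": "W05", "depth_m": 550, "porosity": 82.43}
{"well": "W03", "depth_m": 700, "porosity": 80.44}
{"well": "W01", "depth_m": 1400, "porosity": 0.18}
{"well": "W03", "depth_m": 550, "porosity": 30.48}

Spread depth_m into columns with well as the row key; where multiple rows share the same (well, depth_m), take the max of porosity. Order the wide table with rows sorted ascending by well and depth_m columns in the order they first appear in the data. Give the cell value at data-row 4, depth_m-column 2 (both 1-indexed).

With rows sorted ascending by well, row 4 is well=W04. depth_m columns in first-appearance order: 1000, 1150, 1400, 700, 550; column 2 is 1150.
Long rows with well=W04, depth_m=1150: max(7.08, 24.1, 33.77) = 33.77.

33.77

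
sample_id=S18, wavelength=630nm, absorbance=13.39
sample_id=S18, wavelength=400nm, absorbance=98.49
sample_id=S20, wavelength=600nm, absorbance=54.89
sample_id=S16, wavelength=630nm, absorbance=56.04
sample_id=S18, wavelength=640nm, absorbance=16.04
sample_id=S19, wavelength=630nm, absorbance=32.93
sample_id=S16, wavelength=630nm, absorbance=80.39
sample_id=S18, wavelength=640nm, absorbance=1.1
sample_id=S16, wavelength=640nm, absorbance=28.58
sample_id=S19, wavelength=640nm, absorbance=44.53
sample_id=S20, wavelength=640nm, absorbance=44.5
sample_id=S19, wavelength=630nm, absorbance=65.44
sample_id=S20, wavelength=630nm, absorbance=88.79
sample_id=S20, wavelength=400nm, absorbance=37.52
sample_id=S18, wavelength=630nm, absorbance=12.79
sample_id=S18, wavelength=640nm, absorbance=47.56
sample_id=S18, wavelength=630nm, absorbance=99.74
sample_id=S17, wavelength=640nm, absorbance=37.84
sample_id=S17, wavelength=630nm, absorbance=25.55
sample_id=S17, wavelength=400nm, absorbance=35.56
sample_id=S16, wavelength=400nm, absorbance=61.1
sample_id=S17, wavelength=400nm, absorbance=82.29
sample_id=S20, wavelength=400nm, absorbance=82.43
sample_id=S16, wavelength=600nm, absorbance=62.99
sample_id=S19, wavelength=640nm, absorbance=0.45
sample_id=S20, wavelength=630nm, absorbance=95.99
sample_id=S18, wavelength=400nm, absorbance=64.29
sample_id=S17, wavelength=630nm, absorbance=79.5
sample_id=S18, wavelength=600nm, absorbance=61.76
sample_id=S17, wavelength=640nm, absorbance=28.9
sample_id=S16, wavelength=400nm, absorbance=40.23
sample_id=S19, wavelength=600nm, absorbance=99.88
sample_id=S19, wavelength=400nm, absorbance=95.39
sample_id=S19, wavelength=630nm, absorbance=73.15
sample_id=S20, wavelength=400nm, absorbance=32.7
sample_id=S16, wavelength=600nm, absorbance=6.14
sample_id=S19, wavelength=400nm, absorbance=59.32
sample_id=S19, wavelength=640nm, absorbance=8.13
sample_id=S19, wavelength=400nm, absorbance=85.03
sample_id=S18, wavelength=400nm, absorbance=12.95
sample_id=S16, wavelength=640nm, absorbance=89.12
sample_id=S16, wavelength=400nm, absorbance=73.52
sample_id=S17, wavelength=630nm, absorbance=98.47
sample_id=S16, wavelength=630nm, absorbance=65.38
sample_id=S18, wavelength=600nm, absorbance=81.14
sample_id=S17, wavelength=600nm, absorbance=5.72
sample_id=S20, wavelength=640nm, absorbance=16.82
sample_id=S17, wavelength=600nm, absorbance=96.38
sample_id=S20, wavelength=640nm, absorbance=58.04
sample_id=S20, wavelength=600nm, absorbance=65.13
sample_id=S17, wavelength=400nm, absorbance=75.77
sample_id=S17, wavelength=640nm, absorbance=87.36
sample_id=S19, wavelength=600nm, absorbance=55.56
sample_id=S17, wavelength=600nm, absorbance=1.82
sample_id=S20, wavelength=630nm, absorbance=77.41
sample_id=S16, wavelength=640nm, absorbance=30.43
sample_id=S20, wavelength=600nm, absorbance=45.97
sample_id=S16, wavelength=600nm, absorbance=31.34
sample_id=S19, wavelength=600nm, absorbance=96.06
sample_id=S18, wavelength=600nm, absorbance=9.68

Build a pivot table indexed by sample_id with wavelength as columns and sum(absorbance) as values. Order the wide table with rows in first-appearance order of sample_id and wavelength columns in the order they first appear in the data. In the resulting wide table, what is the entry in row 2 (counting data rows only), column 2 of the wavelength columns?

152.65

With rows in first-appearance order of sample_id, row 2 is sample_id=S20. wavelength columns in first-appearance order: 630nm, 400nm, 600nm, 640nm; column 2 is 400nm.
Long rows with sample_id=S20, wavelength=400nm: 37.52 + 82.43 + 32.7 = 152.65.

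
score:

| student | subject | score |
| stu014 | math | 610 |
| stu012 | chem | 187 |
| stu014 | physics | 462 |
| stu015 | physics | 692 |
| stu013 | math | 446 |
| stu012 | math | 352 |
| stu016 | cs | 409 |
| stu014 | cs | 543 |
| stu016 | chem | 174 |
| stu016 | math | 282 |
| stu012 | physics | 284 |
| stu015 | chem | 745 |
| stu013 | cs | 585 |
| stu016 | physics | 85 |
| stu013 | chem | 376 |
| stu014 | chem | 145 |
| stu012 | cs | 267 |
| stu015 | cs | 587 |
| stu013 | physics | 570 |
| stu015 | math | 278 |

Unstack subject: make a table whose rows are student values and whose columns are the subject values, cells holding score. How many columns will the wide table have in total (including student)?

5

1 column for student plus 4 distinct subject values → 5 columns.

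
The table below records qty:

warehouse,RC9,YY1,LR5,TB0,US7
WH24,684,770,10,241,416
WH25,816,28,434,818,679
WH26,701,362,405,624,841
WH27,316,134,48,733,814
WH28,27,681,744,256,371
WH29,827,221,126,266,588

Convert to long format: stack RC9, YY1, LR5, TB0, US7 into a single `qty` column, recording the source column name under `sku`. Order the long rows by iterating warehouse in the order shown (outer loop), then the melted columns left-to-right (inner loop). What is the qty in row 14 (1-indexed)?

624

30 rows total (6 × 5). Row 14: index ⌊(14-1)/5⌋ = 2 into warehouse → WH26; (14-1) mod 5 = 3 into the melted columns → TB0.
So row 14 is (WH26, TB0, 624); qty = 624.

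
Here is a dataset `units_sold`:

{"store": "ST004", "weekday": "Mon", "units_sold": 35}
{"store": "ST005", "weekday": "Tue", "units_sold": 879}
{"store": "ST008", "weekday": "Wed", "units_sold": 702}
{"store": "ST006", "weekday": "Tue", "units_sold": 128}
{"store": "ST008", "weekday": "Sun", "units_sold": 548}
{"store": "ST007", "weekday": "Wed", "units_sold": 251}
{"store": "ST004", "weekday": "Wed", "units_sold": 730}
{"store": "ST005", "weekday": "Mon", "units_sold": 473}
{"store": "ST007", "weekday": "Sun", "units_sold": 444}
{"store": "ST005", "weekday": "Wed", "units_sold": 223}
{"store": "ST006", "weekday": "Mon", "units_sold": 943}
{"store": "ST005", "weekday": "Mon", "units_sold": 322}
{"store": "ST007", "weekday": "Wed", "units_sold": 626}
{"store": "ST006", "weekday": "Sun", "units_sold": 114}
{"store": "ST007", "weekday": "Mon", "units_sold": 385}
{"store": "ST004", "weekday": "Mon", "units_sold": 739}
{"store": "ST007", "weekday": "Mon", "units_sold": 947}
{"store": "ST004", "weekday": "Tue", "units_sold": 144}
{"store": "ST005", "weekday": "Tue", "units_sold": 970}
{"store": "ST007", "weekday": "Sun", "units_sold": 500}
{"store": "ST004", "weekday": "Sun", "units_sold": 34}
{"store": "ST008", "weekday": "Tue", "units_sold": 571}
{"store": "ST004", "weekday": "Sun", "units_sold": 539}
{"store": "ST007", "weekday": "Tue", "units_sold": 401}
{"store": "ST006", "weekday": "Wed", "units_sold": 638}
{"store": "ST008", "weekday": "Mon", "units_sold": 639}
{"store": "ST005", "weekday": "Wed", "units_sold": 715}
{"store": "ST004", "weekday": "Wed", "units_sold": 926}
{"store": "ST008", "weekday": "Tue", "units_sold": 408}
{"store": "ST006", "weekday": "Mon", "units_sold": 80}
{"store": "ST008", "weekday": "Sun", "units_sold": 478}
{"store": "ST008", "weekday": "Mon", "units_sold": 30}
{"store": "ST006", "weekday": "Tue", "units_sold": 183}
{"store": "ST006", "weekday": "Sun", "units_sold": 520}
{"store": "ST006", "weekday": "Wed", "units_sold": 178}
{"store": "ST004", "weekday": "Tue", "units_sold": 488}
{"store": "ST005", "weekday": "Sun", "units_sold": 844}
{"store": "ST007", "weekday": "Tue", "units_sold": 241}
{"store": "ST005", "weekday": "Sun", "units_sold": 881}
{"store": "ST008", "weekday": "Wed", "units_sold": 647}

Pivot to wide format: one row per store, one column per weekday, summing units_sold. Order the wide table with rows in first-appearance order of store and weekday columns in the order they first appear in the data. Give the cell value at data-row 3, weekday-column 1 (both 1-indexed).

With rows in first-appearance order of store, row 3 is store=ST008. weekday columns in first-appearance order: Mon, Tue, Wed, Sun; column 1 is Mon.
Long rows with store=ST008, weekday=Mon: 639 + 30 = 669.

669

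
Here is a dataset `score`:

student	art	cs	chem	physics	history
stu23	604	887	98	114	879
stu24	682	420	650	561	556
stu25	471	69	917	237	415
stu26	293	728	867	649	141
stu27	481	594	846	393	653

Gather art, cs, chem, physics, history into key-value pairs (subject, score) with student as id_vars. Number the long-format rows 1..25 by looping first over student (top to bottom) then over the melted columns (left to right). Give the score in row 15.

25 rows total (5 × 5). Row 15: index ⌊(15-1)/5⌋ = 2 into student → stu25; (15-1) mod 5 = 4 into the melted columns → history.
So row 15 is (stu25, history, 415); score = 415.

415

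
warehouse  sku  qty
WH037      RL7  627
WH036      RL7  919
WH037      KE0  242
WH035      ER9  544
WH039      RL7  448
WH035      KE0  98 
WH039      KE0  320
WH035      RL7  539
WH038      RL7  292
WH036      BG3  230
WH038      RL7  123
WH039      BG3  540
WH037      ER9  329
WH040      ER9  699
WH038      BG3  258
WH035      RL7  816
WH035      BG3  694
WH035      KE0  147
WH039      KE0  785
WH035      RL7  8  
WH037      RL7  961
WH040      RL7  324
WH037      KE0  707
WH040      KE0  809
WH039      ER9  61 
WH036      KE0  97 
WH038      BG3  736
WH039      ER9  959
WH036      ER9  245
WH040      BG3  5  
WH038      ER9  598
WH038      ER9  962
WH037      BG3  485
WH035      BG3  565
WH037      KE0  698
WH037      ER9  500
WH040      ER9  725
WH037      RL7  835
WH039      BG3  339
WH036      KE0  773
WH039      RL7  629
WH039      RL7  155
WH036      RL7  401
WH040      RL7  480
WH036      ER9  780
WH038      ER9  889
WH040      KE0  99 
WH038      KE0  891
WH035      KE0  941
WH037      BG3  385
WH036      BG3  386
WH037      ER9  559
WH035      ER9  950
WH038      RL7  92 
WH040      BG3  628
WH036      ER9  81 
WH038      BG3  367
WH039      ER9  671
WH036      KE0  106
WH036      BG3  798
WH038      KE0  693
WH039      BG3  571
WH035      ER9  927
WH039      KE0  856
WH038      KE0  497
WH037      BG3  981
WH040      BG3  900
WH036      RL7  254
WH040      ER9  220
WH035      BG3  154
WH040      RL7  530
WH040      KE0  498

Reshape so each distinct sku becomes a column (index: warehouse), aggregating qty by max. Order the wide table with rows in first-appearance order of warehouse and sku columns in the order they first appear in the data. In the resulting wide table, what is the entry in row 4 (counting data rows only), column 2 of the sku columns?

With rows in first-appearance order of warehouse, row 4 is warehouse=WH039. sku columns in first-appearance order: RL7, KE0, ER9, BG3; column 2 is KE0.
Long rows with warehouse=WH039, sku=KE0: max(320, 785, 856) = 856.

856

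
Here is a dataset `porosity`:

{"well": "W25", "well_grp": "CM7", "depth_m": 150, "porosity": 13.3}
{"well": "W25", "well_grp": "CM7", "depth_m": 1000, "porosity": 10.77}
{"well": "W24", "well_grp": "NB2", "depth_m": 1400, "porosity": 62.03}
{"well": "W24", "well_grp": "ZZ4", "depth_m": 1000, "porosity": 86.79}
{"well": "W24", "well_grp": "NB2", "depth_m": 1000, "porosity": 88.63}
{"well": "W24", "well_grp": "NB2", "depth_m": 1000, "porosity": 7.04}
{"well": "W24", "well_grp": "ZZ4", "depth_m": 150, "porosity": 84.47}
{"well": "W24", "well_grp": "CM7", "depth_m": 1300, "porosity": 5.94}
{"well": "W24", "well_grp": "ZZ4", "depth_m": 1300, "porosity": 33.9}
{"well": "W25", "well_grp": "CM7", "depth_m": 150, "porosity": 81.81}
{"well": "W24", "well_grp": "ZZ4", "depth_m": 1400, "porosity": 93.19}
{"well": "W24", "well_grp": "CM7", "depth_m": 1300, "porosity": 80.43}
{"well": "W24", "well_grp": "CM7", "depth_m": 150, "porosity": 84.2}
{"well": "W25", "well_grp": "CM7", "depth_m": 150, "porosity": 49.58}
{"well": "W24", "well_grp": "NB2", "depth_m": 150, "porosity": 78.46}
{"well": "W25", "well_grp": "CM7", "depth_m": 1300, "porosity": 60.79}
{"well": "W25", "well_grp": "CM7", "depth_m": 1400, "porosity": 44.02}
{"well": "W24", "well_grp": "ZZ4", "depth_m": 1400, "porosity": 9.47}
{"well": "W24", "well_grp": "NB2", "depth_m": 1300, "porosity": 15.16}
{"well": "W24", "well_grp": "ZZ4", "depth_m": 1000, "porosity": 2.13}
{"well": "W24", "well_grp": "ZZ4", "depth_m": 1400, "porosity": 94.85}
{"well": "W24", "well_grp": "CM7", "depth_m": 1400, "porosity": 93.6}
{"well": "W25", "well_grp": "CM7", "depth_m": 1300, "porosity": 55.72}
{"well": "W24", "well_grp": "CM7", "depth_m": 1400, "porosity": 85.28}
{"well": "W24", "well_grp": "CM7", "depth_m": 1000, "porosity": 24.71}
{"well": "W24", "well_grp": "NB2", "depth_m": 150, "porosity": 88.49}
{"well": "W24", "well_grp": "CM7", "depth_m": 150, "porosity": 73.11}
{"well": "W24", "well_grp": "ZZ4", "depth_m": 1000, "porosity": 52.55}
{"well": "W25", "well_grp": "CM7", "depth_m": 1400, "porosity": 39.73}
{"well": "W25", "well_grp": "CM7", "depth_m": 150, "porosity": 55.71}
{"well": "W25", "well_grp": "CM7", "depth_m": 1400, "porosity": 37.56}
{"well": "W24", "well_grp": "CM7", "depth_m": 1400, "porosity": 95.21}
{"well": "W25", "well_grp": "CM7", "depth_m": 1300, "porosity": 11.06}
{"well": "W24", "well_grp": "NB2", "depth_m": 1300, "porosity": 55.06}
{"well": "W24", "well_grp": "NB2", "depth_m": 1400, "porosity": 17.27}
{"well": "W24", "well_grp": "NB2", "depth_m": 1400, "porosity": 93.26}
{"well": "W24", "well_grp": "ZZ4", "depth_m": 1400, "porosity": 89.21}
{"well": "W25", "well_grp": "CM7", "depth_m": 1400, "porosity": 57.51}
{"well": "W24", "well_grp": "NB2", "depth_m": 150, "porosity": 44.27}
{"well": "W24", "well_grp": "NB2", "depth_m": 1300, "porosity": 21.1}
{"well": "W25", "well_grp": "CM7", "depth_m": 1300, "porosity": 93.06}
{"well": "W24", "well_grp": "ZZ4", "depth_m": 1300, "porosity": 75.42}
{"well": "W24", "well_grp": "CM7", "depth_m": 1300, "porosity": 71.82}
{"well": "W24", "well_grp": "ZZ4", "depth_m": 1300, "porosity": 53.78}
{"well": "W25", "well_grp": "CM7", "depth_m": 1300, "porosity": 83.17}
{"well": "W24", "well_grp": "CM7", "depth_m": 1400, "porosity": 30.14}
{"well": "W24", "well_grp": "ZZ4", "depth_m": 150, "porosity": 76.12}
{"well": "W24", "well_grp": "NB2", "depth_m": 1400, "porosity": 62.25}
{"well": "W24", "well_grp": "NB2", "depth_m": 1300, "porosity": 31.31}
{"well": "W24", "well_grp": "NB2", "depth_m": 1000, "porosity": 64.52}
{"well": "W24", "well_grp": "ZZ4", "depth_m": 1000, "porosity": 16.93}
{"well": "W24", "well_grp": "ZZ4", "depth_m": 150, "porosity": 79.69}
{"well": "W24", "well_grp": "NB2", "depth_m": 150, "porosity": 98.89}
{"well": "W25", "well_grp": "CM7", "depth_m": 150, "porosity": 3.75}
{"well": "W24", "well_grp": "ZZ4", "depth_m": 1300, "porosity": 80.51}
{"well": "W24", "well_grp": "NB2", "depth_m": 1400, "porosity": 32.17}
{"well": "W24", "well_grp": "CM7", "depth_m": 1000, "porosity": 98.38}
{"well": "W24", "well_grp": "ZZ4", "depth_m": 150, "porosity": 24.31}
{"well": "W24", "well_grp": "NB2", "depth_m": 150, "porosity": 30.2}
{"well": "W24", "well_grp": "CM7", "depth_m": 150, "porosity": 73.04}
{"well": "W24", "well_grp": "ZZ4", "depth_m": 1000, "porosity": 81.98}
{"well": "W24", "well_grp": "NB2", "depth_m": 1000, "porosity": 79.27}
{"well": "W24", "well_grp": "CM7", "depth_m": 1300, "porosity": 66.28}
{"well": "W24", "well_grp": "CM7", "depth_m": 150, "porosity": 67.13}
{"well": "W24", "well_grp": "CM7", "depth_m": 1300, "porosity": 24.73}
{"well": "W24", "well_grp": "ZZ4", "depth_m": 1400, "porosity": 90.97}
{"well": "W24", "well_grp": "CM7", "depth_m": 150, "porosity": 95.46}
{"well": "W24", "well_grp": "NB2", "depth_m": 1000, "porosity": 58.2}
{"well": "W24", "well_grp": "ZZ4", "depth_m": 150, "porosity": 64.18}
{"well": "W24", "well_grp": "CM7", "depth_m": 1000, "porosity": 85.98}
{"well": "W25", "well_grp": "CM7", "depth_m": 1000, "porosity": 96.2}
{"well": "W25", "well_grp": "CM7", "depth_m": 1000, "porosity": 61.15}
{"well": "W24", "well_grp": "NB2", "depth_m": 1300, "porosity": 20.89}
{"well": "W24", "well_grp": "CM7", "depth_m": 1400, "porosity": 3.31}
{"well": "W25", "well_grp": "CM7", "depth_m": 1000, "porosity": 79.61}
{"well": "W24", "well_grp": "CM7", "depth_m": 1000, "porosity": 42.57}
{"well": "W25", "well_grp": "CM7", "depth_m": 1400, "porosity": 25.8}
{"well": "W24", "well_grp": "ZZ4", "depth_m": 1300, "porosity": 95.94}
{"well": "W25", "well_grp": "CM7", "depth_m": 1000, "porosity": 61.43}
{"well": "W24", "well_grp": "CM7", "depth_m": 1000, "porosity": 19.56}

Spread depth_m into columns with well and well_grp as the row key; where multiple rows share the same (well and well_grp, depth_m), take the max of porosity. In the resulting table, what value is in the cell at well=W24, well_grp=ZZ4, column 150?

Rows with well=W24, well_grp=ZZ4 and depth_m=150: porosity values are 84.47, 76.12, 79.69, 24.31, 64.18.
max(84.47, 76.12, 79.69, 24.31, 64.18) = 84.47.

84.47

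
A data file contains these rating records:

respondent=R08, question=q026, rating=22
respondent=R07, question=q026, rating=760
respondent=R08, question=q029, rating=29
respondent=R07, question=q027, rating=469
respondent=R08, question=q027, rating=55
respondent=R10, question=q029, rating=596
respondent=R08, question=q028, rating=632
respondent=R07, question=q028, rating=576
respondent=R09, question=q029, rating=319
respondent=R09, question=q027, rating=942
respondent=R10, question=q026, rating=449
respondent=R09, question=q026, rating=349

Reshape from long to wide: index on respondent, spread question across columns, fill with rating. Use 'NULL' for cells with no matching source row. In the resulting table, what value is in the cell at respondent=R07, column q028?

The long row with respondent=R07, question=q028 has rating=576.

576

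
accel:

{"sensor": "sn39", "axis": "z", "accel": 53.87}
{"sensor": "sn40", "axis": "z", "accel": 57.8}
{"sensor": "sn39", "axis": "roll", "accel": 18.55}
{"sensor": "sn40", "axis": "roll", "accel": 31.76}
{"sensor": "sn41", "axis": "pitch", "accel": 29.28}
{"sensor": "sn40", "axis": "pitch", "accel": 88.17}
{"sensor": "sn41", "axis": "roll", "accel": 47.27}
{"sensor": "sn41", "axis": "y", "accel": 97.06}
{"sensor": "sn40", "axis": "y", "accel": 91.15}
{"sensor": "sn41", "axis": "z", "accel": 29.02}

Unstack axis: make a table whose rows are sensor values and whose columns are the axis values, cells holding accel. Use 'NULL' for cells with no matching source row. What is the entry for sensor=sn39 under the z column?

The long row with sensor=sn39, axis=z has accel=53.87.

53.87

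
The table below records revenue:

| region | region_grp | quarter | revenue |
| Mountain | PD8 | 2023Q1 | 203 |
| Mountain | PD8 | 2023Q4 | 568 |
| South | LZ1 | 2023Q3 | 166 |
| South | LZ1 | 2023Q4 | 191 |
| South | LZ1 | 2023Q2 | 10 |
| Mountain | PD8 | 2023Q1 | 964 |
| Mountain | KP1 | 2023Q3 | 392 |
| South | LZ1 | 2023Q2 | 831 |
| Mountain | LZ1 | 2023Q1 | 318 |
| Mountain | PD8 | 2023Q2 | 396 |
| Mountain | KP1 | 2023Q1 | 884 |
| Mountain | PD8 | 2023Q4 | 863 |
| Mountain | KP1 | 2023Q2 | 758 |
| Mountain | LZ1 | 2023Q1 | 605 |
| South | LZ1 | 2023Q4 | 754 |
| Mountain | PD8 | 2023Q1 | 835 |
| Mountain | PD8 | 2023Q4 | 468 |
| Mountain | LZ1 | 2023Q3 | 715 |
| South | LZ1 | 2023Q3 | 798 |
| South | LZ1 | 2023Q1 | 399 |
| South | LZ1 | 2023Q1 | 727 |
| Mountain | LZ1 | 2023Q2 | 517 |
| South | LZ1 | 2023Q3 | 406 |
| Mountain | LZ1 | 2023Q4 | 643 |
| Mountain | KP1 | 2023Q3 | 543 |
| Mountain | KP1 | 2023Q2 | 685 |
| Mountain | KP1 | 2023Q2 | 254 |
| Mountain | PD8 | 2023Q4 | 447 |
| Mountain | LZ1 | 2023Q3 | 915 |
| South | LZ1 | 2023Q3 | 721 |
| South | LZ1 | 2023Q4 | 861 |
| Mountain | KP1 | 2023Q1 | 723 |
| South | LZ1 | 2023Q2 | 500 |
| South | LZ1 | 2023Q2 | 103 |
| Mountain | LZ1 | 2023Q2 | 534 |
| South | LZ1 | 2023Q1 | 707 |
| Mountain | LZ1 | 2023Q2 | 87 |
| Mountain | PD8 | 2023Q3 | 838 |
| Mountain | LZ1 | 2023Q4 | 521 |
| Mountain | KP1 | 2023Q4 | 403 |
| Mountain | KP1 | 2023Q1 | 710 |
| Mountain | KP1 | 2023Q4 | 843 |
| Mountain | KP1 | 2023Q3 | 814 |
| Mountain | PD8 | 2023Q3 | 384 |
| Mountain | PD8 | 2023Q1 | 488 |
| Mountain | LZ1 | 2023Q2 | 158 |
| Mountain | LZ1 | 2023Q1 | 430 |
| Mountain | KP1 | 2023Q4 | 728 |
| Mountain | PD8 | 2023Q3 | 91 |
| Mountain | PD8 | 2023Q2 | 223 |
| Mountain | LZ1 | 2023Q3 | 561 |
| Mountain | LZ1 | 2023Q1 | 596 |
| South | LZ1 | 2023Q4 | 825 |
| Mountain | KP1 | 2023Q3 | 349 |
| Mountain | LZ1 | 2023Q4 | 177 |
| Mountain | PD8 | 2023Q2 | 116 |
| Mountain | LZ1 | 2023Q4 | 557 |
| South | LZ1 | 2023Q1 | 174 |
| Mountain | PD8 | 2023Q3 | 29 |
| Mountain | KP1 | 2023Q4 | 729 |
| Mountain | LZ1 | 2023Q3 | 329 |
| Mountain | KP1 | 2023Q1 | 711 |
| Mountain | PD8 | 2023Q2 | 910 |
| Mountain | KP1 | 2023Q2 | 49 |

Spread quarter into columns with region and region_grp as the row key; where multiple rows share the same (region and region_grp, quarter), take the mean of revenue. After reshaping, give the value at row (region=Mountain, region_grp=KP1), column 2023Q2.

Rows with region=Mountain, region_grp=KP1 and quarter=2023Q2: revenue values are 758, 685, 254, 49.
(758 + 685 + 254 + 49) / 4 = 436.50.

436.50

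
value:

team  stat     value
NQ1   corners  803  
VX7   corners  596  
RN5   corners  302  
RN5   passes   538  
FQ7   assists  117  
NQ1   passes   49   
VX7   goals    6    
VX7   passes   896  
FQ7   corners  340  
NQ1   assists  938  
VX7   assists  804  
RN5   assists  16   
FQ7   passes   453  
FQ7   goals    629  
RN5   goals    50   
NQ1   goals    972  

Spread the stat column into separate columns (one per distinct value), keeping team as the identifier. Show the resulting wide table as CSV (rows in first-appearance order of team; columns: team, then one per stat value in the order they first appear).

Columns: team plus the 4 distinct stat values (corners, passes, assists, goals).
For example, row NQ1 column corners takes value=803 from the long row (NQ1, corners).

team,corners,passes,assists,goals
NQ1,803,49,938,972
VX7,596,896,804,6
RN5,302,538,16,50
FQ7,340,453,117,629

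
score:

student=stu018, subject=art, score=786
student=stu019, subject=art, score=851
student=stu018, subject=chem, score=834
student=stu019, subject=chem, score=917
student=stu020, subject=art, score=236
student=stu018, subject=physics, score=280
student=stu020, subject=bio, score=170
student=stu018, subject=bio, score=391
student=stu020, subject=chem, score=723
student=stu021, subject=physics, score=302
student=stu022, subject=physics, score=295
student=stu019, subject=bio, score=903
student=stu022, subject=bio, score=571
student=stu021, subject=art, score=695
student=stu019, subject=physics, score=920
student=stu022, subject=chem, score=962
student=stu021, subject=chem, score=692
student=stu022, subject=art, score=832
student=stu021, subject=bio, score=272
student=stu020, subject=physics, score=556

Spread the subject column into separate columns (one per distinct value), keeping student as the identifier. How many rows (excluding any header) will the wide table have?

5

5 distinct student values → 5 rows.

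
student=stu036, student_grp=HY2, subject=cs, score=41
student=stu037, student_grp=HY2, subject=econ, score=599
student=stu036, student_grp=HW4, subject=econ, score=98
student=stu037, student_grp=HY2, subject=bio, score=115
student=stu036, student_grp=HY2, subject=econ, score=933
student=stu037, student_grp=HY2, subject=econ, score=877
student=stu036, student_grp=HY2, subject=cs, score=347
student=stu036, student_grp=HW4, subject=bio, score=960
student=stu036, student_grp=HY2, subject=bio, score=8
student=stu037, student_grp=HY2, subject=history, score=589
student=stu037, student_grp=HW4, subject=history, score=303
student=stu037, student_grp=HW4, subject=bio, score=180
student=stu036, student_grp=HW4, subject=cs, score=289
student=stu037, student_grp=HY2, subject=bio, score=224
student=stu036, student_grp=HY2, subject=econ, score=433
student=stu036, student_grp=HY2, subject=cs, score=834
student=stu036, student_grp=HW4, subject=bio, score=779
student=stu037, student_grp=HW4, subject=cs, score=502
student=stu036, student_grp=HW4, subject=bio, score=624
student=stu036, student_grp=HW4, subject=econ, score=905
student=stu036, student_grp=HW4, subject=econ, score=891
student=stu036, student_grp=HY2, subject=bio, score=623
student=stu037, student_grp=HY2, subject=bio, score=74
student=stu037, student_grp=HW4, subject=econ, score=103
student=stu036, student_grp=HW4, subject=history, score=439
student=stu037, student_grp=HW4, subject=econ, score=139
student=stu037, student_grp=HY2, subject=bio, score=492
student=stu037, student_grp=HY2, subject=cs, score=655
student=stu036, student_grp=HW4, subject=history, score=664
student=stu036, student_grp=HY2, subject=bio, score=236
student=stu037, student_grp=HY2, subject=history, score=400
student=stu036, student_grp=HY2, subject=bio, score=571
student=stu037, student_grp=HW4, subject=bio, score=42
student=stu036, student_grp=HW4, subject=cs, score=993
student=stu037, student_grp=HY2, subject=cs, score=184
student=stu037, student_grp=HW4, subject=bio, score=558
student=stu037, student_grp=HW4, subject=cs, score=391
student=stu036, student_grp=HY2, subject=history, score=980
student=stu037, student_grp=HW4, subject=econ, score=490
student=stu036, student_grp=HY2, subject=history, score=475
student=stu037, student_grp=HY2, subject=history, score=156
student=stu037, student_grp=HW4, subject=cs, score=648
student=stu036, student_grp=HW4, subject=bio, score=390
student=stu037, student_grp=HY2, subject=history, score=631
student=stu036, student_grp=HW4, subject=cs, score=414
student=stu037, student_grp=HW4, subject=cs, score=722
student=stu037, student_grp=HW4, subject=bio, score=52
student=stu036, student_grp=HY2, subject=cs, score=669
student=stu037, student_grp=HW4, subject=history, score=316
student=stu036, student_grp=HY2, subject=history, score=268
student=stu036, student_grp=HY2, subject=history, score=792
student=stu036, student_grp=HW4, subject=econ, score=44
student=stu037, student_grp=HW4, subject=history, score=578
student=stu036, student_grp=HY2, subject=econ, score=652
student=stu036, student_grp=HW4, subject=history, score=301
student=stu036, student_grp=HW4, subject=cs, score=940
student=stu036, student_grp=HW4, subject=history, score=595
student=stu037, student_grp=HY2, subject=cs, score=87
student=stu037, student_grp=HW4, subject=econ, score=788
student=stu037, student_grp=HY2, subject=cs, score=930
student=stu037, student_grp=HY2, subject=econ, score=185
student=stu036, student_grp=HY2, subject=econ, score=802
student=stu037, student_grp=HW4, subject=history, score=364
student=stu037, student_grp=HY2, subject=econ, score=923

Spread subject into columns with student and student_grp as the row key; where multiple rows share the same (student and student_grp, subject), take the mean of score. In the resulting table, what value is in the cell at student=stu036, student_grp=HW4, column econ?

Rows with student=stu036, student_grp=HW4 and subject=econ: score values are 98, 905, 891, 44.
(98 + 905 + 891 + 44) / 4 = 484.50.

484.50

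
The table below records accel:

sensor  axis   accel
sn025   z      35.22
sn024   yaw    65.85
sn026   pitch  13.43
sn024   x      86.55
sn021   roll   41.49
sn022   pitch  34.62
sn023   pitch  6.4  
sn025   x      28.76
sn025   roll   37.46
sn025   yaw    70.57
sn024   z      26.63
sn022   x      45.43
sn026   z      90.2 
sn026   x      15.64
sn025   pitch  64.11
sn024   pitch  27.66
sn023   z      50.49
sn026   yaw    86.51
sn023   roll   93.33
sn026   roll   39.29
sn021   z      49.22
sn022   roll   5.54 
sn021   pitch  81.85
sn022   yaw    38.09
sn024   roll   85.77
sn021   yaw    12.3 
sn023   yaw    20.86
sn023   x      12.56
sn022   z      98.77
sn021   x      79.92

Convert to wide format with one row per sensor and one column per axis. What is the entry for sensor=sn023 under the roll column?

93.33

Wide layout: rows indexed by sensor, columns are the 5 distinct axis values (z, yaw, pitch, x, roll).
Cell (sensor=sn023, axis=roll) draws from the long row where sensor=sn023 and axis=roll, which has accel=93.33.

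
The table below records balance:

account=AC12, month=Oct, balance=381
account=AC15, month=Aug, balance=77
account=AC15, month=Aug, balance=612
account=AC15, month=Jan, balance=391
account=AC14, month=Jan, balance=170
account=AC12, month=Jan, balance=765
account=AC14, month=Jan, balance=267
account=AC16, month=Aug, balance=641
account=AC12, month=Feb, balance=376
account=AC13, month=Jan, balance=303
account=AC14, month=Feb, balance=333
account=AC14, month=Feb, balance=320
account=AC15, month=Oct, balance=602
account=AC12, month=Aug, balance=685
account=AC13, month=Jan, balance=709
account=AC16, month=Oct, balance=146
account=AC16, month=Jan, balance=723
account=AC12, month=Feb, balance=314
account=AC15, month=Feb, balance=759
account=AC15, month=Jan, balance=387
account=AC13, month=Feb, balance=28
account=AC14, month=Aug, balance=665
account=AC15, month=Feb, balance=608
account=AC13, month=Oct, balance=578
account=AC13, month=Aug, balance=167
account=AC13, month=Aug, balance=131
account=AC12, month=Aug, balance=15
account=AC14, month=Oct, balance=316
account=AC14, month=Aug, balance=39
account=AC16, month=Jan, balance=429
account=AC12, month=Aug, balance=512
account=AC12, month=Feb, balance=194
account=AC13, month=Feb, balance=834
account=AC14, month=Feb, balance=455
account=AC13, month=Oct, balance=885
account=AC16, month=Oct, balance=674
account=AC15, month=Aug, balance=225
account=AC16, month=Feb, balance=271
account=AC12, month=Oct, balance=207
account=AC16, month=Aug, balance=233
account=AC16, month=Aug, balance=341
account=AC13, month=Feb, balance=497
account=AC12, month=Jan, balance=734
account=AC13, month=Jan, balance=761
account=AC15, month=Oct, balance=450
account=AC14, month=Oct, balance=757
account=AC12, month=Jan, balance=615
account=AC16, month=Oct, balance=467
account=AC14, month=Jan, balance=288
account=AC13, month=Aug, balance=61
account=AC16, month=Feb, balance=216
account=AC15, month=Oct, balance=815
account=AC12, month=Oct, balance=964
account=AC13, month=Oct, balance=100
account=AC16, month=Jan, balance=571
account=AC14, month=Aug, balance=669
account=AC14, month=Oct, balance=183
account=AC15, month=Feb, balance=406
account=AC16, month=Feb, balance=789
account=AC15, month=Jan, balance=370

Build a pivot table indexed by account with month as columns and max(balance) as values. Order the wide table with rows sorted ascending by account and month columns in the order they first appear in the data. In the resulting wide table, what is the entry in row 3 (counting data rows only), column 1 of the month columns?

With rows sorted ascending by account, row 3 is account=AC14. month columns in first-appearance order: Oct, Aug, Jan, Feb; column 1 is Oct.
Long rows with account=AC14, month=Oct: max(316, 757, 183) = 757.

757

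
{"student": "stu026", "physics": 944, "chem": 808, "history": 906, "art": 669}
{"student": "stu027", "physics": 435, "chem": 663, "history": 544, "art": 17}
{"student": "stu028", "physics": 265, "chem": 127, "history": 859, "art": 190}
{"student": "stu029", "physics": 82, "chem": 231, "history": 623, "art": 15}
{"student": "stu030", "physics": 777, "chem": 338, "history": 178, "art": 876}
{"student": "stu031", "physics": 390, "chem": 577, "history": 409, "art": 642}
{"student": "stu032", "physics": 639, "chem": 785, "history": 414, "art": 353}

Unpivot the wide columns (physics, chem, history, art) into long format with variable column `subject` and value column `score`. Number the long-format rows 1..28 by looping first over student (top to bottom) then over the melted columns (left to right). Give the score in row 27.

28 rows total (7 × 4). Row 27: index ⌊(27-1)/4⌋ = 6 into student → stu032; (27-1) mod 4 = 2 into the melted columns → history.
So row 27 is (stu032, history, 414); score = 414.

414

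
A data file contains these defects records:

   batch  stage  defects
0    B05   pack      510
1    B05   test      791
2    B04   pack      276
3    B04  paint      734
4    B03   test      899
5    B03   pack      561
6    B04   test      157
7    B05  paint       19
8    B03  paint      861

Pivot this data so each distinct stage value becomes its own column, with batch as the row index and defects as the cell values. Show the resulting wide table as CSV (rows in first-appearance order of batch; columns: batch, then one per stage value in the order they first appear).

Columns: batch plus the 3 distinct stage values (pack, test, paint).
For example, row B05 column pack takes defects=510 from the long row (B05, pack).

batch,pack,test,paint
B05,510,791,19
B04,276,157,734
B03,561,899,861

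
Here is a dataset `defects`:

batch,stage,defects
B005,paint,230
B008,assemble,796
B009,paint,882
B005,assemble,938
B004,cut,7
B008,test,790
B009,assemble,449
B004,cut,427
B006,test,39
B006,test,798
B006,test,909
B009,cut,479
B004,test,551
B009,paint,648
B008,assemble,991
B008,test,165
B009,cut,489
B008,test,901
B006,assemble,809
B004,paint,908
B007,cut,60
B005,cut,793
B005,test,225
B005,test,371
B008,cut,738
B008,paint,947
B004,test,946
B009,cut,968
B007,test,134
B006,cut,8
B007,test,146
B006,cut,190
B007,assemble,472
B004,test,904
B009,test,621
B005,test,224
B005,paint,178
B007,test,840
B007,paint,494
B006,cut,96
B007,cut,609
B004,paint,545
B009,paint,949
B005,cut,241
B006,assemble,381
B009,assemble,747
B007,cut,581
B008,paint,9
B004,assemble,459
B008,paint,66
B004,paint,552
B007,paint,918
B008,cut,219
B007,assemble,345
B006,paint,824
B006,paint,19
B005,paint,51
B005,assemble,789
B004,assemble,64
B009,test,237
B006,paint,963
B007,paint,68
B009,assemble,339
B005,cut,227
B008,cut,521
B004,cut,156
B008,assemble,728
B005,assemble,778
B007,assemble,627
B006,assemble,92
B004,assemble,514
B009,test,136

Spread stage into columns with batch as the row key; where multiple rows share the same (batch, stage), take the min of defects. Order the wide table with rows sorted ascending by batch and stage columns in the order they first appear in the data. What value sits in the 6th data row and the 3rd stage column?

479

With rows sorted ascending by batch, row 6 is batch=B009. stage columns in first-appearance order: paint, assemble, cut, test; column 3 is cut.
Long rows with batch=B009, stage=cut: min(479, 489, 968) = 479.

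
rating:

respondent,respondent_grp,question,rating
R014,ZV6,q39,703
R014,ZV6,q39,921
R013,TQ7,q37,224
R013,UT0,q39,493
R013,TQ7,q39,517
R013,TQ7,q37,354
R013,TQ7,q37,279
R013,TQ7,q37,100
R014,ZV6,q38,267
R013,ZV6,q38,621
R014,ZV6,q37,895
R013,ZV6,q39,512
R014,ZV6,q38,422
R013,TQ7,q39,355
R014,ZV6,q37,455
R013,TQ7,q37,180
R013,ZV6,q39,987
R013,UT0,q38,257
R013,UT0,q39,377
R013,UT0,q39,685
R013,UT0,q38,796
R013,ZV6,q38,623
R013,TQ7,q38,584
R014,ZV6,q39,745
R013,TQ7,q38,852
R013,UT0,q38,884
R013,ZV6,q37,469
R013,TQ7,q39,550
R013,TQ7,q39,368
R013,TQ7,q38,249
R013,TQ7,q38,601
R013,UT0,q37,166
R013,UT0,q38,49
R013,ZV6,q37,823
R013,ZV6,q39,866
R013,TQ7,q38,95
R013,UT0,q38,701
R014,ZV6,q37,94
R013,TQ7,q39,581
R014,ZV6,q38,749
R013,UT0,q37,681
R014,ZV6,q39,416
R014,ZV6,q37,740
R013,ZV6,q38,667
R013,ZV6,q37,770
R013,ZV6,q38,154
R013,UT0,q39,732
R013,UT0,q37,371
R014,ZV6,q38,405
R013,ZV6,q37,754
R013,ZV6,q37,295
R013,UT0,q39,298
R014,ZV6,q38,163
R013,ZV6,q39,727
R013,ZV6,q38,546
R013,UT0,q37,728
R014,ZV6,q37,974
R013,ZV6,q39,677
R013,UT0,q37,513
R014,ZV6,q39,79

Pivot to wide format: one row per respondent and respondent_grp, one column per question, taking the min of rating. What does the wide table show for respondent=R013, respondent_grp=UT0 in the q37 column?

166

Rows with respondent=R013, respondent_grp=UT0 and question=q37: rating values are 166, 681, 371, 728, 513.
min(166, 681, 371, 728, 513) = 166.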